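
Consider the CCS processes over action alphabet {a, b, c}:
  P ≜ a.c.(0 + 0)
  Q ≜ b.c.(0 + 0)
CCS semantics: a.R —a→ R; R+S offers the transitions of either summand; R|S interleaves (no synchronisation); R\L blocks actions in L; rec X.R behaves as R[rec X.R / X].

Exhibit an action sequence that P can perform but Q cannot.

LTS(P): 3 reachable states
  p0 = a.c.(0 + 0) ⊢ -a-> p1
  p1 = c.(0 + 0) ⊢ -c-> p2
  p2 = 0 + 0 ⊢ deadlocked
LTS(Q): 3 reachable states
  q0 = b.c.(0 + 0) ⊢ -b-> q1
  q1 = c.(0 + 0) ⊢ -c-> q2
  q2 = 0 + 0 ⊢ deadlocked
Executing a from P (initial set {p0}):
  step 1 (a): {p1}
  ✓ P
Executing a from Q (initial set {q0}):
  step 1 (a): ∅ (Q stuck)

a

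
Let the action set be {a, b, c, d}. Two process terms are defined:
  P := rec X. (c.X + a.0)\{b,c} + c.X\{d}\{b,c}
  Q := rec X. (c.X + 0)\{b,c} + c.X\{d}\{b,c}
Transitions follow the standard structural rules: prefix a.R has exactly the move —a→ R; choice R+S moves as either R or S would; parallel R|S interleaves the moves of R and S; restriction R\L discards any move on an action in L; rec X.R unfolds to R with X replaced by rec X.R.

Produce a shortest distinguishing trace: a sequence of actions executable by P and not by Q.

Reachable graph of P (4 states):
  s0 = rec X. (c.X + a.0)\{b,c} + c.X\{d}\{b,c} → ··a··> s1, ··c··> s2
  s1 = 0\{b,c} → deadlocked
  s2 = (rec X. (c.X + a.0)\{b,c} + c.X\{d}\{b,c})\{d}\{b,c} → ··a··> s3
  s3 = 0\{b,c}\{d}\{b,c} → deadlocked
Reachable graph of Q (2 states):
  t0 = rec X. (c.X + 0)\{b,c} + c.X\{d}\{b,c} → ··c··> t1
  t1 = (rec X. (c.X + 0)\{b,c} + c.X\{d}\{b,c})\{d}\{b,c} → deadlocked
Trace ⟨a⟩ through P, begin at {s0}:
  after a @ step 1: {s1}
  ✓ P
Trace ⟨a⟩ through Q, begin at {t0}:
  after a @ step 1: no successor for Q

a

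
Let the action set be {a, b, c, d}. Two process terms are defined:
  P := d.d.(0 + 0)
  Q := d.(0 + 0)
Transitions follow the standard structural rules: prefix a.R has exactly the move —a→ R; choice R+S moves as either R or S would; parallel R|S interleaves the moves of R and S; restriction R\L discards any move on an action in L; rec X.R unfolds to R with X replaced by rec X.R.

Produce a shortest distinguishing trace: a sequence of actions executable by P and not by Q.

dd

P's transition system — 3 states:
  u0 = d.d.(0 + 0) ⊢ ··d··> u1
  u1 = d.(0 + 0) ⊢ ··d··> u2
  u2 = 0 + 0 ⊢ stopped
Q's transition system — 2 states:
  v0 = d.(0 + 0) ⊢ ··d··> v1
  v1 = 0 + 0 ⊢ stopped
Executing dd from P (initial set {u0}):
  step 1 (d): {u1}
  step 2 (d): {u2}
  ✓ P
Executing dd from Q (initial set {v0}):
  step 1 (d): {v1}
  step 2 (d): ∅  — Q cannot continue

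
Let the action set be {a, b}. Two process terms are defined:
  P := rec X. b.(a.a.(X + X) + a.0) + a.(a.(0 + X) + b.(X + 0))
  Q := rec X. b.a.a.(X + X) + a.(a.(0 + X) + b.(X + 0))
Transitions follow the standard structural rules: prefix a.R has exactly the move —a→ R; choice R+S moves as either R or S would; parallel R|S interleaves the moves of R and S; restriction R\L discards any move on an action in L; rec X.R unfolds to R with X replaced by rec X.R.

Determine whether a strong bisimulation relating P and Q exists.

NO

LTS(P): 8 reachable states
  s0 = rec X. b.(a.a.(X + X) + a.0) + a.(a.(0 + X) + b.(X + 0)) has moves =a=> s1, =b=> s2
  s1 = a.(0 + (rec X. b.(a.a.(X + X) + a.0) + a.(a.(0 + X) + b.(X + 0)))) + b.((rec X. b.(a.a.(X + X) + a.0) + a.(a.(0 + X) + b.(X + 0))) + 0) has moves =a=> s3, =b=> s4
  s2 = a.a.((rec X. b.(a.a.(X + X) + a.0) + a.(a.(0 + X) + b.(X + 0))) + (rec X. b.(a.a.(X + X) + a.0) + a.(a.(0 + X) + b.(X + 0)))) + a.0 has moves =a=> s5, =a=> s6
  s3 = 0 + (rec X. b.(a.a.(X + X) + a.0) + a.(a.(0 + X) + b.(X + 0))) has moves =a=> s1, =b=> s2
  s4 = (rec X. b.(a.a.(X + X) + a.0) + a.(a.(0 + X) + b.(X + 0))) + 0 has moves =a=> s1, =b=> s2
  s5 = 0 has moves (no moves)
  s6 = a.((rec X. b.(a.a.(X + X) + a.0) + a.(a.(0 + X) + b.(X + 0))) + (rec X. b.(a.a.(X + X) + a.0) + a.(a.(0 + X) + b.(X + 0)))) has moves =a=> s7
  s7 = (rec X. b.(a.a.(X + X) + a.0) + a.(a.(0 + X) + b.(X + 0))) + (rec X. b.(a.a.(X + X) + a.0) + a.(a.(0 + X) + b.(X + 0))) has moves =a=> s1, =b=> s2
LTS(Q): 7 reachable states
  t0 = rec X. b.a.a.(X + X) + a.(a.(0 + X) + b.(X + 0)) has moves =a=> t1, =b=> t2
  t1 = a.(0 + (rec X. b.a.a.(X + X) + a.(a.(0 + X) + b.(X + 0)))) + b.((rec X. b.a.a.(X + X) + a.(a.(0 + X) + b.(X + 0))) + 0) has moves =a=> t3, =b=> t4
  t2 = a.a.((rec X. b.a.a.(X + X) + a.(a.(0 + X) + b.(X + 0))) + (rec X. b.a.a.(X + X) + a.(a.(0 + X) + b.(X + 0)))) has moves =a=> t5
  t3 = 0 + (rec X. b.a.a.(X + X) + a.(a.(0 + X) + b.(X + 0))) has moves =a=> t1, =b=> t2
  t4 = (rec X. b.a.a.(X + X) + a.(a.(0 + X) + b.(X + 0))) + 0 has moves =a=> t1, =b=> t2
  t5 = a.((rec X. b.a.a.(X + X) + a.(a.(0 + X) + b.(X + 0))) + (rec X. b.a.a.(X + X) + a.(a.(0 + X) + b.(X + 0)))) has moves =a=> t6
  t6 = (rec X. b.a.a.(X + X) + a.(a.(0 + X) + b.(X + 0))) + (rec X. b.a.a.(X + X) + a.(a.(0 + X) + b.(X + 0))) has moves =a=> t1, =b=> t2
Bisimilarity quotient blocks:
  B0 = {s0, s3, s4, s7}
  B1 = {s1}
  B2 = {s2}
  B3 = {s5}
  B4 = {s6}
  B5 = {t0, t3, t4, t6}
  B6 = {t1}
  B7 = {t2}
  B8 = {t5}
s0 ∈ B0, t0 ∈ B5 → different blocks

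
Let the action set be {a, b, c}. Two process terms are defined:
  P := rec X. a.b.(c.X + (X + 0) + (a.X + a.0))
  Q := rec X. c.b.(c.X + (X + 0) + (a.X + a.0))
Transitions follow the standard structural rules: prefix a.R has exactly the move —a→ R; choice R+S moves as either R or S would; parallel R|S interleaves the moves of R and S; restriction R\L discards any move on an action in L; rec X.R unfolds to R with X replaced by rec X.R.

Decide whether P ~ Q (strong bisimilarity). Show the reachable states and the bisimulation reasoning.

P's transition system — 4 states:
  m0 = rec X. a.b.(c.X + (X + 0) + (a.X + a.0)) | -a-> m1
  m1 = b.(c.(rec X. a.b.(c.X + (X + 0) + (a.X + a.0))) + ((rec X. a.b.(c.X + (X + 0) + (a.X + a.0))) + 0) + (a.(rec X. a.b.(c.X + (X + 0) + (a.X + a.0))) + a.0)) | -b-> m2
  m2 = c.(rec X. a.b.(c.X + (X + 0) + (a.X + a.0))) + ((rec X. a.b.(c.X + (X + 0) + (a.X + a.0))) + 0) + (a.(rec X. a.b.(c.X + (X + 0) + (a.X + a.0))) + a.0) | -a-> m0, -a-> m1, -a-> m3, -c-> m0
  m3 = 0 | stopped
Q's transition system — 4 states:
  n0 = rec X. c.b.(c.X + (X + 0) + (a.X + a.0)) | -c-> n1
  n1 = b.(c.(rec X. c.b.(c.X + (X + 0) + (a.X + a.0))) + ((rec X. c.b.(c.X + (X + 0) + (a.X + a.0))) + 0) + (a.(rec X. c.b.(c.X + (X + 0) + (a.X + a.0))) + a.0)) | -b-> n2
  n2 = c.(rec X. c.b.(c.X + (X + 0) + (a.X + a.0))) + ((rec X. c.b.(c.X + (X + 0) + (a.X + a.0))) + 0) + (a.(rec X. c.b.(c.X + (X + 0) + (a.X + a.0))) + a.0) | -a-> n0, -a-> n3, -c-> n0, -c-> n1
  n3 = 0 | stopped
Coarsest stable partition (strong bisimilarity classes):
  B0 = {m0}
  B1 = {m1}
  B2 = {m2}
  B3 = {m3, n3}
  B4 = {n0}
  B5 = {n1}
  B6 = {n2}
m0 ∈ B0, n0 ∈ B4 → different blocks

not bisimilar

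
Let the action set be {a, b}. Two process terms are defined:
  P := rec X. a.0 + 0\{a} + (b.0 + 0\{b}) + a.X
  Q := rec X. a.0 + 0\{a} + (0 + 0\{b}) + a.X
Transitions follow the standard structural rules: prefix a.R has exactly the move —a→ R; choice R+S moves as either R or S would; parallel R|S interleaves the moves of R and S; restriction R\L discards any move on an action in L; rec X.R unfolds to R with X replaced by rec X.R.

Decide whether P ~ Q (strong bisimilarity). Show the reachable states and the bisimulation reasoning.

Reachable graph of P (2 states):
  m0 = rec X. a.0 + 0\{a} + (b.0 + 0\{b}) + a.X :: -a-> m0, -a-> m1, -b-> m1
  m1 = 0 :: (no moves)
Reachable graph of Q (2 states):
  n0 = rec X. a.0 + 0\{a} + (0 + 0\{b}) + a.X :: -a-> n0, -a-> n1
  n1 = 0 :: (no moves)
Bisimilarity quotient blocks:
  B0 = {m0}
  B1 = {m1, n1}
  B2 = {n0}
m0 ∈ B0, n0 ∈ B2 → different blocks

P ≁ Q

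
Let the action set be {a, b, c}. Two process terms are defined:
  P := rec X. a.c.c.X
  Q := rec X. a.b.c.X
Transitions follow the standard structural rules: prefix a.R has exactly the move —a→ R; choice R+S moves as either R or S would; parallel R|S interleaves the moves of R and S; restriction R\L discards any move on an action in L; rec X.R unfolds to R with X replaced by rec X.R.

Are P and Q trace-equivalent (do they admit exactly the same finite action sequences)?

NO — witness ⟨ac⟩

P's transition system — 3 states:
  m0 = rec X. a.c.c.X ⊢ —a→ m1
  m1 = c.c.(rec X. a.c.c.X) ⊢ —c→ m2
  m2 = c.(rec X. a.c.c.X) ⊢ —c→ m0
Q's transition system — 3 states:
  n0 = rec X. a.b.c.X ⊢ —a→ n1
  n1 = b.c.(rec X. a.b.c.X) ⊢ —b→ n2
  n2 = c.(rec X. a.b.c.X) ⊢ —c→ n0
Run σ = ⟨ac⟩ on P: start {m0}
  after a @ step 1: {m1}
  after c @ step 2: {m2}
  — P admits the full trace.
Run σ = ⟨ac⟩ on Q: start {n0}
  after a @ step 1: {n1}
  after c @ step 2: ∅  — Q cannot continue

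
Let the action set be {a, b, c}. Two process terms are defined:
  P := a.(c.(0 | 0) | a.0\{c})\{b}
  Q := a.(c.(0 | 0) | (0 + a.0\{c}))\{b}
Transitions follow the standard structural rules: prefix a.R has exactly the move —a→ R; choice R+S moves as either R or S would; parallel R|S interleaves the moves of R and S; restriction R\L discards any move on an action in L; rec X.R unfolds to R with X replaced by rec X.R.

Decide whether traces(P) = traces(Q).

traces(P) = traces(Q)

P's transition system — 5 states:
  u0 = a.(c.(0 | 0) | a.0\{c})\{b} has moves =a=> u1
  u1 = (c.(0 | 0) | a.0\{c})\{b} has moves =a=> u2, =c=> u3
  u2 = (c.(0 | 0) | 0\{c})\{b} has moves =c=> u4
  u3 = (0 | 0 | a.0\{c})\{b} has moves =a=> u4
  u4 = (0 | 0 | 0\{c})\{b} has moves deadlocked
Q's transition system — 5 states:
  v0 = a.(c.(0 | 0) | (0 + a.0\{c}))\{b} has moves =a=> v1
  v1 = (c.(0 | 0) | (0 + a.0\{c}))\{b} has moves =a=> v2, =c=> v3
  v2 = (c.(0 | 0) | 0\{c})\{b} has moves =c=> v4
  v3 = (0 | 0 | (0 + a.0\{c}))\{b} has moves =a=> v4
  v4 = (0 | 0 | 0\{c})\{b} has moves deadlocked
Coarsest stable partition (strong bisimilarity classes):
  B0 = {u0, v0}
  B1 = {u1, v1}
  B2 = {u3, v3}
  B3 = {u4, v4}
  B4 = {u2, v2}
u0 ∈ B0, v0 ∈ B0 → same block
Bisimilar ⇒ trace-equivalent.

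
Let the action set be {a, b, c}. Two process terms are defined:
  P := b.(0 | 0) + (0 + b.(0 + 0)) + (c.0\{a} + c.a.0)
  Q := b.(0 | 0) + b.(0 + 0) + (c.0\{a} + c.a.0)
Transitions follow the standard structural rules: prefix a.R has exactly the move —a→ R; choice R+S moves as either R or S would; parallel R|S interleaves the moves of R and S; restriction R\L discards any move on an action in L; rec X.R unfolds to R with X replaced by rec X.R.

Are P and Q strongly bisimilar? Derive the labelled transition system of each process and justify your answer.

Reachable graph of P (6 states):
  m0 = b.(0 | 0) + (0 + b.(0 + 0)) + (c.0\{a} + c.a.0) :: ··b··> m1, ··b··> m2, ··c··> m3, ··c··> m4
  m1 = 0 + 0 :: stopped
  m2 = 0 | 0 :: stopped
  m3 = 0\{a} :: stopped
  m4 = a.0 :: ··a··> m5
  m5 = 0 :: stopped
Reachable graph of Q (6 states):
  n0 = b.(0 | 0) + b.(0 + 0) + (c.0\{a} + c.a.0) :: ··b··> n1, ··b··> n2, ··c··> n3, ··c··> n4
  n1 = 0 + 0 :: stopped
  n2 = 0 | 0 :: stopped
  n3 = 0\{a} :: stopped
  n4 = a.0 :: ··a··> n5
  n5 = 0 :: stopped
Coarsest stable partition (strong bisimilarity classes):
  B0 = {m0, n0}
  B1 = {m4, n4}
  B2 = {m1, m2, m3, m5, n1, n2, n3, n5}
m0 ∈ B0, n0 ∈ B0 → same block

P ~ Q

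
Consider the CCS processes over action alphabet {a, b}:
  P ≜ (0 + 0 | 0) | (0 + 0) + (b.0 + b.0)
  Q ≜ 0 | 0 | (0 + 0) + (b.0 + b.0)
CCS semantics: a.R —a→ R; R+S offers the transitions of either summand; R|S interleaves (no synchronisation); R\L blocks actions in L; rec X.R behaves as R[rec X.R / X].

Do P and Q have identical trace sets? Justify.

traces(P) = traces(Q)

LTS(P): 2 reachable states
  p0 = (0 + 0 | 0) | (0 + 0) + (b.0 + b.0) | ··b··> p1
  p1 = 0 | ∅
LTS(Q): 2 reachable states
  q0 = 0 | 0 | (0 + 0) + (b.0 + b.0) | ··b··> q1
  q1 = 0 | ∅
Bisimilarity quotient blocks:
  B0 = {p0, q0}
  B1 = {p1, q1}
p0 ∈ B0, q0 ∈ B0 → same block
Bisimilar ⇒ trace-equivalent.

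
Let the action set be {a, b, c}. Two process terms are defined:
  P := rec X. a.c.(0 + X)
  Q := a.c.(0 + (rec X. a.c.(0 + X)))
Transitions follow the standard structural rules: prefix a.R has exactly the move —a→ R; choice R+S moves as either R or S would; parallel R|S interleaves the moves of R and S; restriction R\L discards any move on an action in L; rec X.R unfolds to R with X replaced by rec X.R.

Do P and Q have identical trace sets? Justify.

Reachable graph of P (3 states):
  m0 = rec X. a.c.(0 + X) :: --a--▸ m1
  m1 = c.(0 + (rec X. a.c.(0 + X))) :: --c--▸ m2
  m2 = 0 + (rec X. a.c.(0 + X)) :: --a--▸ m1
Reachable graph of Q (3 states):
  n0 = a.c.(0 + (rec X. a.c.(0 + X))) :: --a--▸ n1
  n1 = c.(0 + (rec X. a.c.(0 + X))) :: --c--▸ n2
  n2 = 0 + (rec X. a.c.(0 + X)) :: --a--▸ n1
Bisimilarity quotient blocks:
  B0 = {m0, m2, n0, n2}
  B1 = {m1, n1}
m0 ∈ B0, n0 ∈ B0 → same block
Bisimilar ⇒ trace-equivalent.

traces(P) = traces(Q)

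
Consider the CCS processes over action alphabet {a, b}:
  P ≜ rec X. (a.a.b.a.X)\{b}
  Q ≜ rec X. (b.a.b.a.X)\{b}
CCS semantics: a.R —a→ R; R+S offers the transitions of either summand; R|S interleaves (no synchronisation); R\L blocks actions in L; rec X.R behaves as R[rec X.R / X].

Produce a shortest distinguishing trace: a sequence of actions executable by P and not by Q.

P's transition system — 3 states:
  m0 = rec X. (a.a.b.a.X)\{b} ⊢ -a-> m1
  m1 = (a.b.a.(rec X. (a.a.b.a.X)\{b}))\{b} ⊢ -a-> m2
  m2 = (b.a.(rec X. (a.a.b.a.X)\{b}))\{b} ⊢ stopped
Q's transition system — 1 states:
  n0 = rec X. (b.a.b.a.X)\{b} ⊢ stopped
Run σ = ⟨a⟩ on P: start {m0}
  after a @ step 1: {m1}
  P completes σ.
Run σ = ⟨a⟩ on Q: start {n0}
  after a @ step 1: ∅ (Q stuck)

a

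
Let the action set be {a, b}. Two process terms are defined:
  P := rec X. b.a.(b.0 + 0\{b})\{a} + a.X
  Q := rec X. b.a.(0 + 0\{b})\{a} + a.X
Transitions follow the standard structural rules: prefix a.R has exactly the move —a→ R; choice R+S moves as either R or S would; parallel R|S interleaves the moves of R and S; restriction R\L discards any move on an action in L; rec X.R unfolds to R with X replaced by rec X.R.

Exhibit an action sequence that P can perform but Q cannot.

bab

LTS(P): 4 reachable states
  s0 = rec X. b.a.(b.0 + 0\{b})\{a} + a.X → --a--▸ s0, --b--▸ s1
  s1 = a.(b.0 + 0\{b})\{a} → --a--▸ s2
  s2 = (b.0 + 0\{b})\{a} → --b--▸ s3
  s3 = 0\{a} → (no moves)
LTS(Q): 3 reachable states
  t0 = rec X. b.a.(0 + 0\{b})\{a} + a.X → --a--▸ t0, --b--▸ t1
  t1 = a.(0 + 0\{b})\{a} → --a--▸ t2
  t2 = (0 + 0\{b})\{a} → (no moves)
Trace ⟨bab⟩ through P, begin at {s0}:
  step 1 (b): {s1}
  step 2 (a): {s2}
  step 3 (b): {s3}
  ✓ P
Trace ⟨bab⟩ through Q, begin at {t0}:
  step 1 (b): {t1}
  step 2 (a): {t2}
  step 3 (b): ∅ (Q stuck)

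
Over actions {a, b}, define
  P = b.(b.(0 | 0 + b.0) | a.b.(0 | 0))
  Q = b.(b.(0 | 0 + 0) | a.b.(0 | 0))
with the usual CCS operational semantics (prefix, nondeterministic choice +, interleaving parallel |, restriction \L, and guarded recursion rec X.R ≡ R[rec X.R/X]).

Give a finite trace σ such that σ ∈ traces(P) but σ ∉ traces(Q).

bbb

P's transition system — 10 states:
  p0 = b.(b.(0 | 0 + b.0) | a.b.(0 | 0)) ⊢ =b=> p1
  p1 = b.(0 | 0 + b.0) | a.b.(0 | 0) ⊢ =a=> p2, =b=> p3
  p2 = b.(0 | 0 + b.0) | b.(0 | 0) ⊢ =b=> p4, =b=> p5
  p3 = (0 | 0 + b.0) | a.b.(0 | 0) ⊢ =a=> p4, =b=> p6
  p4 = (0 | 0 + b.0) | b.(0 | 0) ⊢ =b=> p7, =b=> p8
  p5 = b.(0 | 0 + b.0) | (0 | 0) ⊢ =b=> p7
  p6 = 0 | a.b.(0 | 0) ⊢ =a=> p8
  p7 = (0 | 0 + b.0) | (0 | 0) ⊢ =b=> p9
  p8 = 0 | b.(0 | 0) ⊢ =b=> p9
  p9 = 0 | (0 | 0) ⊢ stopped
Q's transition system — 7 states:
  q0 = b.(b.(0 | 0 + 0) | a.b.(0 | 0)) ⊢ =b=> q1
  q1 = b.(0 | 0 + 0) | a.b.(0 | 0) ⊢ =a=> q2, =b=> q3
  q2 = b.(0 | 0 + 0) | b.(0 | 0) ⊢ =b=> q4, =b=> q5
  q3 = (0 | 0 + 0) | a.b.(0 | 0) ⊢ =a=> q4
  q4 = (0 | 0 + 0) | b.(0 | 0) ⊢ =b=> q6
  q5 = b.(0 | 0 + 0) | (0 | 0) ⊢ =b=> q6
  q6 = (0 | 0 + 0) | (0 | 0) ⊢ stopped
Executing bbb from P (initial set {p0}):
  after b @ step 1: {p1}
  after b @ step 2: {p3}
  after b @ step 3: {p6}
  ✓ P
Executing bbb from Q (initial set {q0}):
  after b @ step 1: {q1}
  after b @ step 2: {q3}
  after b @ step 3: ∅  — Q cannot continue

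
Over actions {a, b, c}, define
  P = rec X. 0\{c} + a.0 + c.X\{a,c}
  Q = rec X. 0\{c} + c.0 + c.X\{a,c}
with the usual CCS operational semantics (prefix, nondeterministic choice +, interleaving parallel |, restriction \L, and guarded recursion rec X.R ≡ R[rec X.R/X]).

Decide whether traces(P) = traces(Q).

Reachable graph of P (3 states):
  m0 = rec X. 0\{c} + a.0 + c.X\{a,c} → -a-> m1, -c-> m2
  m1 = 0 → deadlocked
  m2 = (rec X. 0\{c} + a.0 + c.X\{a,c})\{a,c} → deadlocked
Reachable graph of Q (3 states):
  n0 = rec X. 0\{c} + c.0 + c.X\{a,c} → -c-> n1, -c-> n2
  n1 = (rec X. 0\{c} + c.0 + c.X\{a,c})\{a,c} → deadlocked
  n2 = 0 → deadlocked
Run σ = ⟨a⟩ on P: start {m0}
  after a @ step 1: {m1}
  — P admits the full trace.
Run σ = ⟨a⟩ on Q: start {n0}
  after a @ step 1: ∅  — Q cannot continue

trace-distinct — witness ⟨a⟩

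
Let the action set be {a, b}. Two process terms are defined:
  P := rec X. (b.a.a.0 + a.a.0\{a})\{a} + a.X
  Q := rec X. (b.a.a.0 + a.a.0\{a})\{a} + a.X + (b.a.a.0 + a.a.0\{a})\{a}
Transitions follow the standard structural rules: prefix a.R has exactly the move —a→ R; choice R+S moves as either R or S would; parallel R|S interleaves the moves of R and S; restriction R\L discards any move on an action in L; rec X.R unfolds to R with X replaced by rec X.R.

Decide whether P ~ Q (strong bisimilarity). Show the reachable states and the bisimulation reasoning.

LTS(P): 2 reachable states
  s0 = rec X. (b.a.a.0 + a.a.0\{a})\{a} + a.X → --a--▸ s0, --b--▸ s1
  s1 = (a.a.0)\{a} → deadlocked
LTS(Q): 2 reachable states
  t0 = rec X. (b.a.a.0 + a.a.0\{a})\{a} + a.X + (b.a.a.0 + a.a.0\{a})\{a} → --a--▸ t0, --b--▸ t1
  t1 = (a.a.0)\{a} → deadlocked
Bisimilarity quotient blocks:
  B0 = {s0, t0}
  B1 = {s1, t1}
s0 ∈ B0, t0 ∈ B0 → same block

P ~ Q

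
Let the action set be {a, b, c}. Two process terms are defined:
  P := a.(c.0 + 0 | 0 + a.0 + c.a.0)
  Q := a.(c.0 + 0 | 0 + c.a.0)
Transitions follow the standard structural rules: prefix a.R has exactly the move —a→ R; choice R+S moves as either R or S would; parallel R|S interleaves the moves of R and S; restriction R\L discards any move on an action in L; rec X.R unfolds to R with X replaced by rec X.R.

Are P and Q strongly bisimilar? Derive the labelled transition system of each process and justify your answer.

LTS(P): 4 reachable states
  p0 = a.(c.0 + 0 | 0 + a.0 + c.a.0) has moves ··a··> p1
  p1 = c.0 + 0 | 0 + a.0 + c.a.0 has moves ··a··> p2, ··c··> p2, ··c··> p3
  p2 = 0 has moves stopped
  p3 = a.0 has moves ··a··> p2
LTS(Q): 4 reachable states
  q0 = a.(c.0 + 0 | 0 + c.a.0) has moves ··a··> q1
  q1 = c.0 + 0 | 0 + c.a.0 has moves ··c··> q2, ··c··> q3
  q2 = 0 has moves stopped
  q3 = a.0 has moves ··a··> q2
Coarsest stable partition (strong bisimilarity classes):
  B0 = {p0}
  B1 = {p1}
  B2 = {p2, q2}
  B3 = {p3, q3}
  B4 = {q0}
  B5 = {q1}
p0 ∈ B0, q0 ∈ B4 → different blocks

P ≁ Q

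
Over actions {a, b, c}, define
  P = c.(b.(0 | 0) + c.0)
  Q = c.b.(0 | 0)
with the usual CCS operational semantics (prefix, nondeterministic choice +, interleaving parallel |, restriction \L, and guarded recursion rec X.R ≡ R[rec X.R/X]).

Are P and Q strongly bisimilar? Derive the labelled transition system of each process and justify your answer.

Reachable graph of P (4 states):
  u0 = c.(b.(0 | 0) + c.0) | ··c··> u1
  u1 = b.(0 | 0) + c.0 | ··b··> u2, ··c··> u3
  u2 = 0 | 0 | deadlocked
  u3 = 0 | deadlocked
Reachable graph of Q (3 states):
  v0 = c.b.(0 | 0) | ··c··> v1
  v1 = b.(0 | 0) | ··b··> v2
  v2 = 0 | 0 | deadlocked
Coarsest stable partition (strong bisimilarity classes):
  B0 = {u0}
  B1 = {u1}
  B2 = {u2, u3, v2}
  B3 = {v0}
  B4 = {v1}
u0 ∈ B0, v0 ∈ B3 → different blocks

NO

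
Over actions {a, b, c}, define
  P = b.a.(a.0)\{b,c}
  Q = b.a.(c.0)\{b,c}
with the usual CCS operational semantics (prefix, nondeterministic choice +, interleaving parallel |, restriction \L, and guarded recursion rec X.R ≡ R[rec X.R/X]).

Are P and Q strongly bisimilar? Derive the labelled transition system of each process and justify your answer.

LTS(P): 4 reachable states
  m0 = b.a.(a.0)\{b,c} :: ··b··> m1
  m1 = a.(a.0)\{b,c} :: ··a··> m2
  m2 = (a.0)\{b,c} :: ··a··> m3
  m3 = 0\{b,c} :: deadlocked
LTS(Q): 3 reachable states
  n0 = b.a.(c.0)\{b,c} :: ··b··> n1
  n1 = a.(c.0)\{b,c} :: ··a··> n2
  n2 = (c.0)\{b,c} :: deadlocked
Bisimilarity quotient blocks:
  B0 = {m0}
  B1 = {m1}
  B2 = {m2, n1}
  B3 = {m3, n2}
  B4 = {n0}
m0 ∈ B0, n0 ∈ B4 → different blocks

NO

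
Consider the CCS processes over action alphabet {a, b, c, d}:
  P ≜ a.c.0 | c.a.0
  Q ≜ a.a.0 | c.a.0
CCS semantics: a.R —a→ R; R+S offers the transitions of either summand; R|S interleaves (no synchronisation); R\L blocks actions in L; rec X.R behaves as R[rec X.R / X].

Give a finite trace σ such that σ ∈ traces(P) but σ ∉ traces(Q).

acc

LTS(P): 9 reachable states
  u0 = a.c.0 | c.a.0 → ··a··> u1, ··c··> u2
  u1 = c.0 | c.a.0 → ··c··> u3, ··c··> u4
  u2 = a.c.0 | a.0 → ··a··> u4, ··a··> u5
  u3 = 0 | c.a.0 → ··c··> u6
  u4 = c.0 | a.0 → ··a··> u7, ··c··> u6
  u5 = a.c.0 | 0 → ··a··> u7
  u6 = 0 | a.0 → ··a··> u8
  u7 = c.0 | 0 → ··c··> u8
  u8 = 0 | 0 → ·
LTS(Q): 9 reachable states
  v0 = a.a.0 | c.a.0 → ··a··> v1, ··c··> v2
  v1 = a.0 | c.a.0 → ··a··> v3, ··c··> v4
  v2 = a.a.0 | a.0 → ··a··> v4, ··a··> v5
  v3 = 0 | c.a.0 → ··c··> v6
  v4 = a.0 | a.0 → ··a··> v6, ··a··> v7
  v5 = a.a.0 | 0 → ··a··> v7
  v6 = 0 | a.0 → ··a··> v8
  v7 = a.0 | 0 → ··a··> v8
  v8 = 0 | 0 → ·
Executing acc from P (initial set {u0}):
  [1] a ⇒ {u1}
  [2] c ⇒ {u3, u4}
  [3] c ⇒ {u6}
  P completes σ.
Executing acc from Q (initial set {v0}):
  [1] a ⇒ {v1}
  [2] c ⇒ {v4}
  [3] c ⇒ ∅ (Q stuck)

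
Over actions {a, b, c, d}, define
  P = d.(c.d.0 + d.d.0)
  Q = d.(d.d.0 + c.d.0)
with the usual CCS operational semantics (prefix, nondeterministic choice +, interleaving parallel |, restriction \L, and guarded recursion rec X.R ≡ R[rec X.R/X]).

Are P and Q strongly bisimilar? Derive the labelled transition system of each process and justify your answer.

P's transition system — 4 states:
  p0 = d.(c.d.0 + d.d.0) :: —d→ p1
  p1 = c.d.0 + d.d.0 :: —c→ p2, —d→ p2
  p2 = d.0 :: —d→ p3
  p3 = 0 :: (no moves)
Q's transition system — 4 states:
  q0 = d.(d.d.0 + c.d.0) :: —d→ q1
  q1 = d.d.0 + c.d.0 :: —c→ q2, —d→ q2
  q2 = d.0 :: —d→ q3
  q3 = 0 :: (no moves)
Partition-refinement fixed point:
  B0 = {p0, q0}
  B1 = {p1, q1}
  B2 = {p2, q2}
  B3 = {p3, q3}
p0 ∈ B0, q0 ∈ B0 → same block

P ~ Q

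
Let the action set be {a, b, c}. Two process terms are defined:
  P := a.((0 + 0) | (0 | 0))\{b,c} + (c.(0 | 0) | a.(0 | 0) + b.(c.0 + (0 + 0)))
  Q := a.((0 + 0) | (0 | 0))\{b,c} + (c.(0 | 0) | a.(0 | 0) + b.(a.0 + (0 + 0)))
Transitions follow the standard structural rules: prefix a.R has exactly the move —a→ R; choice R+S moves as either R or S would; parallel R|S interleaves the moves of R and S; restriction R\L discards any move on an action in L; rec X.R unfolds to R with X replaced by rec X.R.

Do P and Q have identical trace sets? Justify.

LTS(P): 7 reachable states
  p0 = a.((0 + 0) | (0 | 0))\{b,c} + (c.(0 | 0) | a.(0 | 0) + b.(c.0 + (0 + 0))) ⊢ --a--▸ p1, --a--▸ p2, --b--▸ p3, --c--▸ p4
  p1 = ((0 + 0) | (0 | 0))\{b,c} ⊢ ·
  p2 = c.(0 | 0) | (0 | 0) ⊢ --c--▸ p5
  p3 = c.0 + (0 + 0) ⊢ --c--▸ p6
  p4 = 0 | 0 | a.(0 | 0) ⊢ --a--▸ p5
  p5 = 0 | 0 | (0 | 0) ⊢ ·
  p6 = 0 ⊢ ·
LTS(Q): 7 reachable states
  q0 = a.((0 + 0) | (0 | 0))\{b,c} + (c.(0 | 0) | a.(0 | 0) + b.(a.0 + (0 + 0))) ⊢ --a--▸ q1, --a--▸ q2, --b--▸ q3, --c--▸ q4
  q1 = ((0 + 0) | (0 | 0))\{b,c} ⊢ ·
  q2 = c.(0 | 0) | (0 | 0) ⊢ --c--▸ q5
  q3 = a.0 + (0 + 0) ⊢ --a--▸ q6
  q4 = 0 | 0 | a.(0 | 0) ⊢ --a--▸ q5
  q5 = 0 | 0 | (0 | 0) ⊢ ·
  q6 = 0 ⊢ ·
Trace ⟨bc⟩ through P, begin at {p0}:
  after b @ step 1: {p3}
  after c @ step 2: {p6}
  — P admits the full trace.
Trace ⟨bc⟩ through Q, begin at {q0}:
  after b @ step 1: {q3}
  after c @ step 2: ∅  — Q cannot continue

trace-distinct — witness ⟨bc⟩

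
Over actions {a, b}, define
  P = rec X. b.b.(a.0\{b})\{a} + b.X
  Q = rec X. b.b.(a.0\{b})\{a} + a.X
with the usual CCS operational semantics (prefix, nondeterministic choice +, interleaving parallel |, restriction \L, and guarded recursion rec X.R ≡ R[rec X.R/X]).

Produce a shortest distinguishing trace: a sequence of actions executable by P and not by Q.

bbb

LTS(P): 3 reachable states
  p0 = rec X. b.b.(a.0\{b})\{a} + b.X → ··b··> p0, ··b··> p1
  p1 = b.(a.0\{b})\{a} → ··b··> p2
  p2 = (a.0\{b})\{a} → ·
LTS(Q): 3 reachable states
  q0 = rec X. b.b.(a.0\{b})\{a} + a.X → ··a··> q0, ··b··> q1
  q1 = b.(a.0\{b})\{a} → ··b··> q2
  q2 = (a.0\{b})\{a} → ·
Executing bbb from P (initial set {p0}):
  [1] b ⇒ {p0, p1}
  [2] b ⇒ {p0, p1, p2}
  [3] b ⇒ {p0, p1, p2}
  — P admits the full trace.
Executing bbb from Q (initial set {q0}):
  [1] b ⇒ {q1}
  [2] b ⇒ {q2}
  [3] b ⇒ no successor for Q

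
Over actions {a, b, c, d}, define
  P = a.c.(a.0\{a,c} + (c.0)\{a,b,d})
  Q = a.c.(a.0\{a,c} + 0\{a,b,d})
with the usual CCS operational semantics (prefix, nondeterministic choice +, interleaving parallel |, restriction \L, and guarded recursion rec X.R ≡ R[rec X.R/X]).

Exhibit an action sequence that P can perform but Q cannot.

P's transition system — 5 states:
  m0 = a.c.(a.0\{a,c} + (c.0)\{a,b,d}) has moves -a-> m1
  m1 = c.(a.0\{a,c} + (c.0)\{a,b,d}) has moves -c-> m2
  m2 = a.0\{a,c} + (c.0)\{a,b,d} has moves -a-> m3, -c-> m4
  m3 = 0\{a,c} has moves stopped
  m4 = 0\{a,b,d} has moves stopped
Q's transition system — 4 states:
  n0 = a.c.(a.0\{a,c} + 0\{a,b,d}) has moves -a-> n1
  n1 = c.(a.0\{a,c} + 0\{a,b,d}) has moves -c-> n2
  n2 = a.0\{a,c} + 0\{a,b,d} has moves -a-> n3
  n3 = 0\{a,c} has moves stopped
Run σ = ⟨acc⟩ on P: start {m0}
  after a @ step 1: {m1}
  after c @ step 2: {m2}
  after c @ step 3: {m4}
  ✓ P
Run σ = ⟨acc⟩ on Q: start {n0}
  after a @ step 1: {n1}
  after c @ step 2: {n2}
  after c @ step 3: no successor for Q

acc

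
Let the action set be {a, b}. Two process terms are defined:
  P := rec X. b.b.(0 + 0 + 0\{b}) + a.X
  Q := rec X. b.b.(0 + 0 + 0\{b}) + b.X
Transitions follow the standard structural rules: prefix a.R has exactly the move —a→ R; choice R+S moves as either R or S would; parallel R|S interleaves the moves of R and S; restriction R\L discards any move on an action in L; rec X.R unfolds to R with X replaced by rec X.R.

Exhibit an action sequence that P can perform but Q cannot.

Reachable graph of P (3 states):
  m0 = rec X. b.b.(0 + 0 + 0\{b}) + a.X → =a=> m0, =b=> m1
  m1 = b.(0 + 0 + 0\{b}) → =b=> m2
  m2 = 0 + 0 + 0\{b} → ·
Reachable graph of Q (3 states):
  n0 = rec X. b.b.(0 + 0 + 0\{b}) + b.X → =b=> n0, =b=> n1
  n1 = b.(0 + 0 + 0\{b}) → =b=> n2
  n2 = 0 + 0 + 0\{b} → ·
Executing a from P (initial set {m0}):
  step 1 (a): {m0}
  — P admits the full trace.
Executing a from Q (initial set {n0}):
  step 1 (a): ∅  — Q cannot continue

a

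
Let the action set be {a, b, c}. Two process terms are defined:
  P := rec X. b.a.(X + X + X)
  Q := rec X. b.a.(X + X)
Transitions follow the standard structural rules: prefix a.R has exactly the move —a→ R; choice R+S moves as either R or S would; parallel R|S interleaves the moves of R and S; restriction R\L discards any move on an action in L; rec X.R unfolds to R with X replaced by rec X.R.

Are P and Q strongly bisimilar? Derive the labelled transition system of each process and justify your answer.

P ~ Q

P's transition system — 3 states:
  u0 = rec X. b.a.(X + X + X) | =b=> u1
  u1 = a.((rec X. b.a.(X + X + X)) + (rec X. b.a.(X + X + X)) + (rec X. b.a.(X + X + X))) | =a=> u2
  u2 = (rec X. b.a.(X + X + X)) + (rec X. b.a.(X + X + X)) + (rec X. b.a.(X + X + X)) | =b=> u1
Q's transition system — 3 states:
  v0 = rec X. b.a.(X + X) | =b=> v1
  v1 = a.((rec X. b.a.(X + X)) + (rec X. b.a.(X + X))) | =a=> v2
  v2 = (rec X. b.a.(X + X)) + (rec X. b.a.(X + X)) | =b=> v1
Partition-refinement fixed point:
  B0 = {u0, u2, v0, v2}
  B1 = {u1, v1}
u0 ∈ B0, v0 ∈ B0 → same block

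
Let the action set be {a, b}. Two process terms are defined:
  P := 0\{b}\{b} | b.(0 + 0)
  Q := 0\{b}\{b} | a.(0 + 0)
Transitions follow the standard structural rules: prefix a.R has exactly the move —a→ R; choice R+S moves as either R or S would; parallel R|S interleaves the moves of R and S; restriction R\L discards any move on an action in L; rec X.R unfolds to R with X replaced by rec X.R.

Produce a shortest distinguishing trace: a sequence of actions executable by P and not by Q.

P's transition system — 2 states:
  p0 = 0\{b}\{b} | b.(0 + 0) | ··b··> p1
  p1 = 0\{b}\{b} | (0 + 0) | ·
Q's transition system — 2 states:
  q0 = 0\{b}\{b} | a.(0 + 0) | ··a··> q1
  q1 = 0\{b}\{b} | (0 + 0) | ·
Executing b from P (initial set {p0}):
  step 1 (b): {p1}
  P completes σ.
Executing b from Q (initial set {q0}):
  step 1 (b): ∅ (Q stuck)

b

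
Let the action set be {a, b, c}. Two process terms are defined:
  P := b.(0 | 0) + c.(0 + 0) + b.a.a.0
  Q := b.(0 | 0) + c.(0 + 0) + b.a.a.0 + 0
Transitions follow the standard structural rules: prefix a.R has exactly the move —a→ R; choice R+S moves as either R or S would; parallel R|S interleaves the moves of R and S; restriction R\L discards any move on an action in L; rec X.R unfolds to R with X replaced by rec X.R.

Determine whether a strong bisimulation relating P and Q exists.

P ~ Q

LTS(P): 6 reachable states
  p0 = b.(0 | 0) + c.(0 + 0) + b.a.a.0 ⊢ -b-> p1, -b-> p2, -c-> p3
  p1 = 0 | 0 ⊢ ·
  p2 = a.a.0 ⊢ -a-> p4
  p3 = 0 + 0 ⊢ ·
  p4 = a.0 ⊢ -a-> p5
  p5 = 0 ⊢ ·
LTS(Q): 6 reachable states
  q0 = b.(0 | 0) + c.(0 + 0) + b.a.a.0 + 0 ⊢ -b-> q1, -b-> q2, -c-> q3
  q1 = 0 | 0 ⊢ ·
  q2 = a.a.0 ⊢ -a-> q4
  q3 = 0 + 0 ⊢ ·
  q4 = a.0 ⊢ -a-> q5
  q5 = 0 ⊢ ·
Bisimilarity quotient blocks:
  B0 = {p0, q0}
  B1 = {p1, p3, p5, q1, q3, q5}
  B2 = {p2, q2}
  B3 = {p4, q4}
p0 ∈ B0, q0 ∈ B0 → same block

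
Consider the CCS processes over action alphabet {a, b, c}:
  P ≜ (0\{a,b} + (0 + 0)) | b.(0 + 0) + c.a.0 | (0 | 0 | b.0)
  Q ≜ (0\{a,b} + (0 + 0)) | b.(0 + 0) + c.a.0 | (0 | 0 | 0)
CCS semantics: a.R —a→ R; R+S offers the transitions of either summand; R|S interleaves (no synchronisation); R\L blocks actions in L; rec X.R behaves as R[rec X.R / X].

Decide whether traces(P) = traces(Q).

Reachable graph of P (7 states):
  s0 = (0\{a,b} + (0 + 0)) | b.(0 + 0) + c.a.0 | (0 | 0 | b.0) has moves =b=> s1, =b=> s2, =c=> s3
  s1 = (0\{a,b} + (0 + 0)) | (0 + 0) has moves stopped
  s2 = c.a.0 | (0 | 0 | 0) has moves =c=> s4
  s3 = a.0 | (0 | 0 | b.0) has moves =a=> s5, =b=> s4
  s4 = a.0 | (0 | 0 | 0) has moves =a=> s6
  s5 = 0 | (0 | 0 | b.0) has moves =b=> s6
  s6 = 0 | (0 | 0 | 0) has moves stopped
Reachable graph of Q (4 states):
  t0 = (0\{a,b} + (0 + 0)) | b.(0 + 0) + c.a.0 | (0 | 0 | 0) has moves =b=> t1, =c=> t2
  t1 = (0\{a,b} + (0 + 0)) | (0 + 0) has moves stopped
  t2 = a.0 | (0 | 0 | 0) has moves =a=> t3
  t3 = 0 | (0 | 0 | 0) has moves stopped
Run σ = ⟨bc⟩ on P: start {s0}
  [1] b ⇒ {s1, s2}
  [2] c ⇒ {s4}
  — P admits the full trace.
Run σ = ⟨bc⟩ on Q: start {t0}
  [1] b ⇒ {t1}
  [2] c ⇒ ∅  — Q cannot continue

NO — witness ⟨bc⟩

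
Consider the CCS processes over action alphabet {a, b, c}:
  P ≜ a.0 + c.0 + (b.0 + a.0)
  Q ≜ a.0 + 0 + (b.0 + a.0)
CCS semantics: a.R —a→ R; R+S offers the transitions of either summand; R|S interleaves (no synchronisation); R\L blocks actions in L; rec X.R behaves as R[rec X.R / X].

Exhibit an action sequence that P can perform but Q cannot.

Reachable graph of P (2 states):
  u0 = a.0 + c.0 + (b.0 + a.0) ⊢ =a=> u1, =b=> u1, =c=> u1
  u1 = 0 ⊢ (no moves)
Reachable graph of Q (2 states):
  v0 = a.0 + 0 + (b.0 + a.0) ⊢ =a=> v1, =b=> v1
  v1 = 0 ⊢ (no moves)
Run σ = ⟨c⟩ on P: start {u0}
  step 1 (c): {u1}
  — P admits the full trace.
Run σ = ⟨c⟩ on Q: start {v0}
  step 1 (c): ∅  — Q cannot continue

c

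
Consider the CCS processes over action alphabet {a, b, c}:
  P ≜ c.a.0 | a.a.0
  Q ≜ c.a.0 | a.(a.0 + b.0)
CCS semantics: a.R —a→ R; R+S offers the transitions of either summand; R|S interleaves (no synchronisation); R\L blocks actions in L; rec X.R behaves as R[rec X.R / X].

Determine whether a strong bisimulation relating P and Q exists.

not bisimilar

P's transition system — 9 states:
  m0 = c.a.0 | a.a.0 | —a→ m1, —c→ m2
  m1 = c.a.0 | a.0 | —a→ m3, —c→ m4
  m2 = a.0 | a.a.0 | —a→ m4, —a→ m5
  m3 = c.a.0 | 0 | —c→ m6
  m4 = a.0 | a.0 | —a→ m6, —a→ m7
  m5 = 0 | a.a.0 | —a→ m7
  m6 = a.0 | 0 | —a→ m8
  m7 = 0 | a.0 | —a→ m8
  m8 = 0 | 0 | ∅
Q's transition system — 9 states:
  n0 = c.a.0 | a.(a.0 + b.0) | —a→ n1, —c→ n2
  n1 = c.a.0 | (a.0 + b.0) | —a→ n3, —b→ n3, —c→ n4
  n2 = a.0 | a.(a.0 + b.0) | —a→ n4, —a→ n5
  n3 = c.a.0 | 0 | —c→ n6
  n4 = a.0 | (a.0 + b.0) | —a→ n6, —a→ n7, —b→ n6
  n5 = 0 | a.(a.0 + b.0) | —a→ n7
  n6 = a.0 | 0 | —a→ n8
  n7 = 0 | (a.0 + b.0) | —a→ n8, —b→ n8
  n8 = 0 | 0 | ∅
Coarsest stable partition (strong bisimilarity classes):
  B0 = {m0}
  B1 = {m1}
  B2 = {m4, m5}
  B3 = {m6, m7, n6}
  B4 = {m8, n8}
  B5 = {m3, n3}
  B6 = {m2}
  B7 = {n0}
  B8 = {n2}
  B9 = {n4}
  B10 = {n7}
  B11 = {n5}
  B12 = {n1}
m0 ∈ B0, n0 ∈ B7 → different blocks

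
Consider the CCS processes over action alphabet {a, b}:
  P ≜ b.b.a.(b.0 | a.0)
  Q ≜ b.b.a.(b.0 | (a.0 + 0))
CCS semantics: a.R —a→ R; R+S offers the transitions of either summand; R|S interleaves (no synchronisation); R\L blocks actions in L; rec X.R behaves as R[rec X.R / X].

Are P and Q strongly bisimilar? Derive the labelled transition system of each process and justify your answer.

YES

LTS(P): 7 reachable states
  s0 = b.b.a.(b.0 | a.0) has moves =b=> s1
  s1 = b.a.(b.0 | a.0) has moves =b=> s2
  s2 = a.(b.0 | a.0) has moves =a=> s3
  s3 = b.0 | a.0 has moves =a=> s4, =b=> s5
  s4 = b.0 | 0 has moves =b=> s6
  s5 = 0 | a.0 has moves =a=> s6
  s6 = 0 | 0 has moves ·
LTS(Q): 7 reachable states
  t0 = b.b.a.(b.0 | (a.0 + 0)) has moves =b=> t1
  t1 = b.a.(b.0 | (a.0 + 0)) has moves =b=> t2
  t2 = a.(b.0 | (a.0 + 0)) has moves =a=> t3
  t3 = b.0 | (a.0 + 0) has moves =a=> t4, =b=> t5
  t4 = b.0 | 0 has moves =b=> t6
  t5 = 0 | (a.0 + 0) has moves =a=> t6
  t6 = 0 | 0 has moves ·
Bisimilarity quotient blocks:
  B0 = {s0, t0}
  B1 = {s1, t1}
  B2 = {s2, t2}
  B3 = {s3, t3}
  B4 = {s5, t5}
  B5 = {s6, t6}
  B6 = {s4, t4}
s0 ∈ B0, t0 ∈ B0 → same block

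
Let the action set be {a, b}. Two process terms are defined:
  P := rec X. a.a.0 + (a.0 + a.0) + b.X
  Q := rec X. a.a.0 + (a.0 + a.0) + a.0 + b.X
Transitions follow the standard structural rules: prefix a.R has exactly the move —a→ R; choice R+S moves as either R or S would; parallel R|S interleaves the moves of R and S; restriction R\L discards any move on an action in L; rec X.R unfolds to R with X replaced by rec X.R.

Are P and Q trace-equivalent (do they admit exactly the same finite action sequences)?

traces(P) = traces(Q)

LTS(P): 3 reachable states
  p0 = rec X. a.a.0 + (a.0 + a.0) + b.X ⊢ —a→ p1, —a→ p2, —b→ p0
  p1 = 0 ⊢ (no moves)
  p2 = a.0 ⊢ —a→ p1
LTS(Q): 3 reachable states
  q0 = rec X. a.a.0 + (a.0 + a.0) + a.0 + b.X ⊢ —a→ q1, —a→ q2, —b→ q0
  q1 = 0 ⊢ (no moves)
  q2 = a.0 ⊢ —a→ q1
Bisimilarity quotient blocks:
  B0 = {p0, q0}
  B1 = {p1, q1}
  B2 = {p2, q2}
p0 ∈ B0, q0 ∈ B0 → same block
Bisimilar ⇒ trace-equivalent.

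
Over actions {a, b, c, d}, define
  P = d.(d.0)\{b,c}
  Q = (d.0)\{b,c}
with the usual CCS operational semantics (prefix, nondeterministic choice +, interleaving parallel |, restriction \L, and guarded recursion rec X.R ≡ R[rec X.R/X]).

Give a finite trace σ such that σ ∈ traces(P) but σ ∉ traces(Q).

LTS(P): 3 reachable states
  s0 = d.(d.0)\{b,c} → ··d··> s1
  s1 = (d.0)\{b,c} → ··d··> s2
  s2 = 0\{b,c} → deadlocked
LTS(Q): 2 reachable states
  t0 = (d.0)\{b,c} → ··d··> t1
  t1 = 0\{b,c} → deadlocked
Trace ⟨dd⟩ through P, begin at {s0}:
  [1] d ⇒ {s1}
  [2] d ⇒ {s2}
  ✓ P
Trace ⟨dd⟩ through Q, begin at {t0}:
  [1] d ⇒ {t1}
  [2] d ⇒ ∅ (Q stuck)

dd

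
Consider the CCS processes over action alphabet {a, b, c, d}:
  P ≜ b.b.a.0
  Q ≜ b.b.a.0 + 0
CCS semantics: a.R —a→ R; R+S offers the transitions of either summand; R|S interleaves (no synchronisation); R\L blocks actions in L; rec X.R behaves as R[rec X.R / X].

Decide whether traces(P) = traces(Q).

trace-equivalent

Reachable graph of P (4 states):
  m0 = b.b.a.0 :: =b=> m1
  m1 = b.a.0 :: =b=> m2
  m2 = a.0 :: =a=> m3
  m3 = 0 :: (no moves)
Reachable graph of Q (4 states):
  n0 = b.b.a.0 + 0 :: =b=> n1
  n1 = b.a.0 :: =b=> n2
  n2 = a.0 :: =a=> n3
  n3 = 0 :: (no moves)
Bisimilarity quotient blocks:
  B0 = {m0, n0}
  B1 = {m1, n1}
  B2 = {m2, n2}
  B3 = {m3, n3}
m0 ∈ B0, n0 ∈ B0 → same block
Bisimilar ⇒ trace-equivalent.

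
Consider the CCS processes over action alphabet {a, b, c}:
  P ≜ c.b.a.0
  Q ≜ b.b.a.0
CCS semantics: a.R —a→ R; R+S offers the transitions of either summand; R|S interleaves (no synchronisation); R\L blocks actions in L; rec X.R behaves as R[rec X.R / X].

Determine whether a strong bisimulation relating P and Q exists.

P's transition system — 4 states:
  m0 = c.b.a.0 has moves ··c··> m1
  m1 = b.a.0 has moves ··b··> m2
  m2 = a.0 has moves ··a··> m3
  m3 = 0 has moves (no moves)
Q's transition system — 4 states:
  n0 = b.b.a.0 has moves ··b··> n1
  n1 = b.a.0 has moves ··b··> n2
  n2 = a.0 has moves ··a··> n3
  n3 = 0 has moves (no moves)
Coarsest stable partition (strong bisimilarity classes):
  B0 = {m0}
  B1 = {m1, n1}
  B2 = {m2, n2}
  B3 = {m3, n3}
  B4 = {n0}
m0 ∈ B0, n0 ∈ B4 → different blocks

not bisimilar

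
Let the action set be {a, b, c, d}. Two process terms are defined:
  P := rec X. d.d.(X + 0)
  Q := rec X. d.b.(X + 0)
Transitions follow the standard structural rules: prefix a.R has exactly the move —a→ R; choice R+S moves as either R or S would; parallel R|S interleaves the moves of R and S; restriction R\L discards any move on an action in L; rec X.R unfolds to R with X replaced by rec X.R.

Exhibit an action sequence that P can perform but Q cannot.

Reachable graph of P (3 states):
  u0 = rec X. d.d.(X + 0) :: -d-> u1
  u1 = d.((rec X. d.d.(X + 0)) + 0) :: -d-> u2
  u2 = (rec X. d.d.(X + 0)) + 0 :: -d-> u1
Reachable graph of Q (3 states):
  v0 = rec X. d.b.(X + 0) :: -d-> v1
  v1 = b.((rec X. d.b.(X + 0)) + 0) :: -b-> v2
  v2 = (rec X. d.b.(X + 0)) + 0 :: -d-> v1
Run σ = ⟨dd⟩ on P: start {u0}
  step 1 (d): {u1}
  step 2 (d): {u2}
  P completes σ.
Run σ = ⟨dd⟩ on Q: start {v0}
  step 1 (d): {v1}
  step 2 (d): ∅ (Q stuck)

dd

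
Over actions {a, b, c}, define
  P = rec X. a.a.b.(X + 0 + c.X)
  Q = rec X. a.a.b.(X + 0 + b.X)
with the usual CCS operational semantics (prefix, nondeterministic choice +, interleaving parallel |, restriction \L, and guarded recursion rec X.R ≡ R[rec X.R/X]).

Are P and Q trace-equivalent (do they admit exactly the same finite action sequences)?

P's transition system — 4 states:
  p0 = rec X. a.a.b.(X + 0 + c.X) :: —a→ p1
  p1 = a.b.((rec X. a.a.b.(X + 0 + c.X)) + 0 + c.(rec X. a.a.b.(X + 0 + c.X))) :: —a→ p2
  p2 = b.((rec X. a.a.b.(X + 0 + c.X)) + 0 + c.(rec X. a.a.b.(X + 0 + c.X))) :: —b→ p3
  p3 = (rec X. a.a.b.(X + 0 + c.X)) + 0 + c.(rec X. a.a.b.(X + 0 + c.X)) :: —a→ p1, —c→ p0
Q's transition system — 4 states:
  q0 = rec X. a.a.b.(X + 0 + b.X) :: —a→ q1
  q1 = a.b.((rec X. a.a.b.(X + 0 + b.X)) + 0 + b.(rec X. a.a.b.(X + 0 + b.X))) :: —a→ q2
  q2 = b.((rec X. a.a.b.(X + 0 + b.X)) + 0 + b.(rec X. a.a.b.(X + 0 + b.X))) :: —b→ q3
  q3 = (rec X. a.a.b.(X + 0 + b.X)) + 0 + b.(rec X. a.a.b.(X + 0 + b.X)) :: —a→ q1, —b→ q0
Run σ = ⟨aabc⟩ on P: start {p0}
  step 1 (a): {p1}
  step 2 (a): {p2}
  step 3 (b): {p3}
  step 4 (c): {p0}
  P completes σ.
Run σ = ⟨aabc⟩ on Q: start {q0}
  step 1 (a): {q1}
  step 2 (a): {q2}
  step 3 (b): {q3}
  step 4 (c): ∅ (Q stuck)

traces(P) ≠ traces(Q) — witness ⟨aabc⟩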